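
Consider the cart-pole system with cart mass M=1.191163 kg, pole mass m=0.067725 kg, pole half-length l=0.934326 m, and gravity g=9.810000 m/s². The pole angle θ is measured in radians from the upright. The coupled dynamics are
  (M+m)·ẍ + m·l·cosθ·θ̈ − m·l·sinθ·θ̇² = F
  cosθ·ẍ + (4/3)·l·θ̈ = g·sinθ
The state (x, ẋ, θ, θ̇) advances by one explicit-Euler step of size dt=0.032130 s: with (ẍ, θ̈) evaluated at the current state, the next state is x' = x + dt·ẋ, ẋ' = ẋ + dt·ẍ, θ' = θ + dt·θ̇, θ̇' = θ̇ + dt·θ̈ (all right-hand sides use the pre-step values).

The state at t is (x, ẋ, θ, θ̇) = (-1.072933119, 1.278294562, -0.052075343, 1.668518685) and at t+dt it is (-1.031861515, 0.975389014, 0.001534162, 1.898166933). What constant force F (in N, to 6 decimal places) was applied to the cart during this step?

F = -11.407337 N

ẍ = (ẋ'−ẋ)/dt = (0.975389014−1.278294562)/0.032130 = -9.427499
θ̈ = (θ̇'−θ̇)/dt = (1.898166933−1.668518685)/0.032130 = 7.147471
sinθ=-0.052052, cosθ=0.998644
F = (M+m)·ẍ + m·l·cosθ·θ̈ − m·l·sinθ·θ̇² = -11.868166 + 0.451659 − -0.009169 = -11.407337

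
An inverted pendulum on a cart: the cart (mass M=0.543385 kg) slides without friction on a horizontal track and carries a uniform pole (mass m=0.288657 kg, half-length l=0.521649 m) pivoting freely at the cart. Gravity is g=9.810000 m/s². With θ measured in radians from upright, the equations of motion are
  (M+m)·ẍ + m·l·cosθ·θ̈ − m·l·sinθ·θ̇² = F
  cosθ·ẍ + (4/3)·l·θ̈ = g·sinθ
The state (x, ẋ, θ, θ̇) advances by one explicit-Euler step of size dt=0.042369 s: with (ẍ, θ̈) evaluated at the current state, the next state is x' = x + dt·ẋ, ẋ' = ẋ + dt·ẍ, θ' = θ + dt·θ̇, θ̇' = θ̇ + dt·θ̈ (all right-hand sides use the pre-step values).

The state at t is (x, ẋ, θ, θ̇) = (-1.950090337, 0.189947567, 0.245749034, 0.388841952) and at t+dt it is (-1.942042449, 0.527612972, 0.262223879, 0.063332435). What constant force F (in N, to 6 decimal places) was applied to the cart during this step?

ẍ = (ẋ'−ẋ)/dt = (0.527612972−0.189947567)/0.042369 = 7.969634
θ̈ = (θ̇'−θ̇)/dt = (0.063332435−0.388841952)/0.042369 = -7.682728
sinθ=0.243283, cosθ=0.969955
F = (M+m)·ẍ + m·l·cosθ·θ̈ − m·l·sinθ·θ̇² = 6.631070 + -1.122090 − 0.005539 = 5.503441

F = 5.503441 N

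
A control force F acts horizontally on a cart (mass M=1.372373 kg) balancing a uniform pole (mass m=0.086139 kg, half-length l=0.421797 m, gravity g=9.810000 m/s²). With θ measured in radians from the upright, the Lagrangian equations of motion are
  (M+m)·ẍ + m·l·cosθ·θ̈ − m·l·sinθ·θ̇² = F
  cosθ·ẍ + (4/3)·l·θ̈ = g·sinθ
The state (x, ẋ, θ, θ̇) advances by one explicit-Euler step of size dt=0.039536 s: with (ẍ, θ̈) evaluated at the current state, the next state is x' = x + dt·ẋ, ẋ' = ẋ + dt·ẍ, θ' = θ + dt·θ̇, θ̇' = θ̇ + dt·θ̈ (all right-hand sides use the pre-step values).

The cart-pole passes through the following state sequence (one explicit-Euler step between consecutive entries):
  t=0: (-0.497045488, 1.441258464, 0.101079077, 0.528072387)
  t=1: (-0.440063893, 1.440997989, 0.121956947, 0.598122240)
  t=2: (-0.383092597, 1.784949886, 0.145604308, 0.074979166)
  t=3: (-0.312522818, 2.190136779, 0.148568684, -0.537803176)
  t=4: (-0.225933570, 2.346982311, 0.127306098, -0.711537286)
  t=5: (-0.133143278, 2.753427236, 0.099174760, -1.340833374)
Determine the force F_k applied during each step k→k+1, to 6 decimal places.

step 0→1:
  ẍ = (ẋ'−ẋ)/dt = (1.440997989−1.441258464)/0.039536 = -0.006588
  θ̈ = (θ̇'−θ̇)/dt = (0.598122240−0.528072387)/0.039536 = 1.771799
  sinθ=0.100907, cosθ=0.994896
  F = (M+m)·ẍ + m·l·cosθ·θ̈ − m·l·sinθ·θ̇² = -0.009609 + 0.064047 − 0.001022 = 0.053415
step 1→2:
  ẍ = (ẋ'−ẋ)/dt = (1.784949886−1.440997989)/0.039536 = 8.699714
  θ̈ = (θ̇'−θ̇)/dt = (0.074979166−0.598122240)/0.039536 = -13.232069
  sinθ=0.121655, cosθ=0.992572
  F = (M+m)·ẍ + m·l·cosθ·θ̈ − m·l·sinθ·θ̇² = 12.688637 + -0.477192 − 0.001581 = 12.209864
step 2→3:
  ẍ = (ẋ'−ẋ)/dt = (2.190136779−1.784949886)/0.039536 = 10.248556
  θ̈ = (θ̇'−θ̇)/dt = (-0.537803176−0.074979166)/0.039536 = -15.499351
  sinθ=0.145090, cosθ=0.989418
  F = (M+m)·ẍ + m·l·cosθ·θ̈ − m·l·sinθ·θ̇² = 14.947641 + -0.557182 − 0.000030 = 14.390430
step 3→4:
  ẍ = (ẋ'−ẋ)/dt = (2.346982311−2.190136779)/0.039536 = 3.967157
  θ̈ = (θ̇'−θ̇)/dt = (-0.711537286−-0.537803176)/0.039536 = -4.394327
  sinθ=0.148023, cosθ=0.988984
  F = (M+m)·ẍ + m·l·cosθ·θ̈ − m·l·sinθ·θ̇² = 5.786147 + -0.157901 − 0.001556 = 5.626690
step 4→5:
  ẍ = (ẋ'−ẋ)/dt = (2.753427236−2.346982311)/0.039536 = 10.280375
  θ̈ = (θ̇'−θ̇)/dt = (-1.340833374−-0.711537286)/0.039536 = -15.917040
  sinθ=0.126963, cosθ=0.991908
  F = (M+m)·ẍ + m·l·cosθ·θ̈ − m·l·sinθ·θ̇² = 14.994051 + -0.573637 − 0.002335 = 14.418079

F_0 = 0.053415 N
F_1 = 12.209864 N
F_2 = 14.390430 N
F_3 = 5.626690 N
F_4 = 14.418079 N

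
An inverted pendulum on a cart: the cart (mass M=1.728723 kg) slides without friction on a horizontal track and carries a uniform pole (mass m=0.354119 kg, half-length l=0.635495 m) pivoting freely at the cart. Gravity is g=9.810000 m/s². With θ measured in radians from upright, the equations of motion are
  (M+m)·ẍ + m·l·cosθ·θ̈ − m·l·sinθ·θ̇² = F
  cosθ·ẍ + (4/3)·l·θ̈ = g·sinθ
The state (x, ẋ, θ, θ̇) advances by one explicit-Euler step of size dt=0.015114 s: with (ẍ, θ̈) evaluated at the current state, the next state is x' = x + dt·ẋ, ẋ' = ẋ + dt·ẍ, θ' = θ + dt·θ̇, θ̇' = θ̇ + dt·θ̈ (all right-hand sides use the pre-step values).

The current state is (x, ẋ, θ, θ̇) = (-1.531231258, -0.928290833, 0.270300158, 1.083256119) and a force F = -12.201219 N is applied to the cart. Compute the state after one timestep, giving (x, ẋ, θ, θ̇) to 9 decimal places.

(-1.545261446, -1.033659368, 0.286672491, 1.249819275)

sinθ=0.267020708, cosθ=0.963690791
temp = (F + m·l·θ̇²·sinθ)/(M+m) = (-12.201219 + 0.070512906)/2.082842 = -5.824112484
θ̈ = (g·sinθ − cosθ·temp)/(l·(4/3 − m·cos²θ/(M+m))) = 11.020454959
ẍ = temp − m·l·θ̈·cosθ/(M+m) = -6.971584951
Euler: x'=-1.531231258+0.015114·-0.928290833=-1.545261446, ẋ'=-0.928290833+0.015114·-6.971584951=-1.033659368
       θ'=0.270300158+0.015114·1.083256119=0.286672491, θ̇'=1.083256119+0.015114·11.020454959=1.249819275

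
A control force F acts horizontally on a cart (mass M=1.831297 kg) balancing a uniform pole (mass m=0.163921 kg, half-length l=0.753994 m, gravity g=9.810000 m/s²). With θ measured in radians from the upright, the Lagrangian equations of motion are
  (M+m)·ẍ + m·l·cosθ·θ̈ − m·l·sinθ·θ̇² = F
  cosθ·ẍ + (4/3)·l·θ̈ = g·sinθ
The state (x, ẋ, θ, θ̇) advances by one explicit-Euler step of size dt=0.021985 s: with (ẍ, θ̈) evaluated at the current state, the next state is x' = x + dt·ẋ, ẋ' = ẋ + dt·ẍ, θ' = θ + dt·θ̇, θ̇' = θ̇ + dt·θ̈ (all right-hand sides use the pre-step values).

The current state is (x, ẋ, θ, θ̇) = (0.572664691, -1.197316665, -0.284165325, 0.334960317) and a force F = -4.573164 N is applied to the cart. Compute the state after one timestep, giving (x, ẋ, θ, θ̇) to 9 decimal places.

sinθ=-0.280356348, cosθ=0.959895993
temp = (F + m·l·θ̇²·sinθ)/(M+m) = (-4.573164 + -0.003887761)/1.995218 = -2.294010861
θ̈ = (g·sinθ − cosθ·temp)/(l·(4/3 − m·cos²θ/(M+m))) = -0.578207069
ẍ = temp − m·l·θ̈·cosθ/(M+m) = -2.259629765
Euler: x'=0.572664691+0.021985·-1.197316665=0.546341684, ẋ'=-1.197316665+0.021985·-2.259629765=-1.246994625
       θ'=-0.284165325+0.021985·0.334960317=-0.276801222, θ̇'=0.334960317+0.021985·-0.578207069=0.322248435

(0.546341684, -1.246994625, -0.276801222, 0.322248435)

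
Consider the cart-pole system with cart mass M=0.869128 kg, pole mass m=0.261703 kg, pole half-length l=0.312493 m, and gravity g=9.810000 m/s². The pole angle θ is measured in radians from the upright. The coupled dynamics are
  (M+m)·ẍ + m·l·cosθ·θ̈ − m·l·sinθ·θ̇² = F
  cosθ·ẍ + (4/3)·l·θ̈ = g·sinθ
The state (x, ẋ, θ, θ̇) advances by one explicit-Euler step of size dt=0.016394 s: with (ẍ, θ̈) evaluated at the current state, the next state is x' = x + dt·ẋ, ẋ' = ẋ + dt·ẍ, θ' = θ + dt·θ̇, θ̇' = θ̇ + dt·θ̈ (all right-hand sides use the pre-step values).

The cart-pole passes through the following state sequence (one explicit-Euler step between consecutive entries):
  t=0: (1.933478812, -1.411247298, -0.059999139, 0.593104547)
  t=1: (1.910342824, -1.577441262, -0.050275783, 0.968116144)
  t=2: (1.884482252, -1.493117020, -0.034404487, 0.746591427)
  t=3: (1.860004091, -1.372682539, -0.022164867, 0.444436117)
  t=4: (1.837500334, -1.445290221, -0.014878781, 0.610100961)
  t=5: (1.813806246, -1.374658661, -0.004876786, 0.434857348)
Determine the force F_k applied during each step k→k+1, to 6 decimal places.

F_0 = -9.594706 N
F_1 = 4.716734 N
F_2 = 6.802550 N
F_3 = -4.181795 N
F_4 = 3.998407 N

step 0→1:
  ẍ = (ẋ'−ẋ)/dt = (-1.577441262−-1.411247298)/0.016394 = -10.137487
  θ̈ = (θ̇'−θ̇)/dt = (0.968116144−0.593104547)/0.016394 = 22.874930
  sinθ=-0.059963, cosθ=0.998201
  F = (M+m)·ẍ + m·l·cosθ·θ̈ − m·l·sinθ·θ̇² = -11.463785 + 1.867354 − -0.001725 = -9.594706
step 1→2:
  ẍ = (ẋ'−ẋ)/dt = (-1.493117020−-1.577441262)/0.016394 = 5.143604
  θ̈ = (θ̇'−θ̇)/dt = (0.746591427−0.968116144)/0.016394 = -13.512548
  sinθ=-0.050255, cosθ=0.998736
  F = (M+m)·ẍ + m·l·cosθ·θ̈ − m·l·sinθ·θ̇² = 5.816547 + -1.103665 − -0.003852 = 4.716734
step 2→3:
  ẍ = (ẋ'−ẋ)/dt = (-1.372682539−-1.493117020)/0.016394 = 7.346254
  θ̈ = (θ̇'−θ̇)/dt = (0.444436117−0.746591427)/0.016394 = -18.430847
  sinθ=-0.034398, cosθ=0.999408
  F = (M+m)·ẍ + m·l·cosθ·θ̈ − m·l·sinθ·θ̇² = 8.307371 + -1.506389 − -0.001568 = 6.802550
step 3→4:
  ẍ = (ẋ'−ẋ)/dt = (-1.445290221−-1.372682539)/0.016394 = -4.428918
  θ̈ = (θ̇'−θ̇)/dt = (0.610100961−0.444436117)/0.016394 = 10.105212
  sinθ=-0.022163, cosθ=0.999754
  F = (M+m)·ẍ + m·l·cosθ·θ̈ − m·l·sinθ·θ̇² = -5.008358 + 0.826205 − -0.000358 = -4.181795
step 4→5:
  ẍ = (ẋ'−ẋ)/dt = (-1.374658661−-1.445290221)/0.016394 = 4.308379
  θ̈ = (θ̇'−θ̇)/dt = (0.434857348−0.610100961)/0.016394 = -10.689497
  sinθ=-0.014878, cosθ=0.999889
  F = (M+m)·ẍ + m·l·cosθ·θ̈ − m·l·sinθ·θ̇² = 4.872048 + -0.874094 − -0.000453 = 3.998407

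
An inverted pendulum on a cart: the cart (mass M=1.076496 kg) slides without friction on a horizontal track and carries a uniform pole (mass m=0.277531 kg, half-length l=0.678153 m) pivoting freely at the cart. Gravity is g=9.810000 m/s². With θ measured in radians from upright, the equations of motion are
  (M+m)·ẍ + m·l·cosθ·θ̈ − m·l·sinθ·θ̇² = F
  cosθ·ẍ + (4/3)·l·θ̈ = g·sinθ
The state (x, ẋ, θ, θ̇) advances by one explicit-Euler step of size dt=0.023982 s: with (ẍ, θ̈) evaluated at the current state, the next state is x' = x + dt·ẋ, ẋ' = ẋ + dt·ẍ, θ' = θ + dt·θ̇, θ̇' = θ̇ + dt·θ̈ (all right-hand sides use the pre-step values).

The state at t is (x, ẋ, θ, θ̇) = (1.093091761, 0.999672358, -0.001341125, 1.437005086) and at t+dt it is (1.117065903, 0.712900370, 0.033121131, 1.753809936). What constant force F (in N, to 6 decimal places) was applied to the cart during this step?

F = -13.704412 N

ẍ = (ẋ'−ẋ)/dt = (0.712900370−0.999672358)/0.023982 = -11.957801
θ̈ = (θ̇'−θ̇)/dt = (1.753809936−1.437005086)/0.023982 = 13.210110
sinθ=-0.001341, cosθ=0.999999
F = (M+m)·ẍ + m·l·cosθ·θ̈ − m·l·sinθ·θ̇² = -16.191186 + 2.486252 − -0.000521 = -13.704412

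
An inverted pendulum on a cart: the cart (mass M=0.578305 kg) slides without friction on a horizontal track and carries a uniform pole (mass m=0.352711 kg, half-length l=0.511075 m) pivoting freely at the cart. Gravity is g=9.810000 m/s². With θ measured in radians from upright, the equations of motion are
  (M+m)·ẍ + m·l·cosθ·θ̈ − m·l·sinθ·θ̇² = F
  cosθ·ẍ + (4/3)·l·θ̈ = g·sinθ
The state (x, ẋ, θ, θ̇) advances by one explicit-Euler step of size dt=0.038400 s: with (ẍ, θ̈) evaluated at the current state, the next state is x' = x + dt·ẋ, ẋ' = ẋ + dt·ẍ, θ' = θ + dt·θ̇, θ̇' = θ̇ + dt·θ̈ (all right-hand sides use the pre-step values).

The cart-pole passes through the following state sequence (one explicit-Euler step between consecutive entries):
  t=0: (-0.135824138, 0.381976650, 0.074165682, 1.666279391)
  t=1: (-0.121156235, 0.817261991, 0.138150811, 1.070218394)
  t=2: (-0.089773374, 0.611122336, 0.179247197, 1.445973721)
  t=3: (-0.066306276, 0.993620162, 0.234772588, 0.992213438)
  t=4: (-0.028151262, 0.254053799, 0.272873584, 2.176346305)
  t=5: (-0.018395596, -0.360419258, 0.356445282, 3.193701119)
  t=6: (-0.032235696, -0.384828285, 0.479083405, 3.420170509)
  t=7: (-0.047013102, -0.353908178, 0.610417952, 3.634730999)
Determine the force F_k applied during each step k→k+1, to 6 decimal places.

step 0→1:
  ẍ = (ẋ'−ẋ)/dt = (0.817261991−0.381976650)/0.038400 = 11.335556
  θ̈ = (θ̇'−θ̇)/dt = (1.070218394−1.666279391)/0.038400 = -15.522422
  sinθ=0.074098, cosθ=0.997251
  F = (M+m)·ẍ + m·l·cosθ·θ̈ − m·l·sinθ·θ̇² = 10.553584 + -2.790407 − 0.037085 = 7.726091
step 1→2:
  ẍ = (ẋ'−ẋ)/dt = (0.611122336−0.817261991)/0.038400 = -5.368220
  θ̈ = (θ̇'−θ̇)/dt = (1.445973721−1.070218394)/0.038400 = 9.785295
  sinθ=0.137712, cosθ=0.990472
  F = (M+m)·ẍ + m·l·cosθ·θ̈ − m·l·sinθ·θ̇² = -4.997899 + 1.747109 − 0.028433 = -3.279223
step 2→3:
  ẍ = (ẋ'−ẋ)/dt = (0.993620162−0.611122336)/0.038400 = 9.960881
  θ̈ = (θ̇'−θ̇)/dt = (0.992213438−1.445973721)/0.038400 = -11.816674
  sinθ=0.178289, cosθ=0.983978
  F = (M+m)·ẍ + m·l·cosθ·θ̈ − m·l·sinθ·θ̇² = 9.273739 + -2.095967 − 0.067197 = 7.110576
step 3→4:
  ẍ = (ẋ'−ẋ)/dt = (0.254053799−0.993620162)/0.038400 = -19.259541
  θ̈ = (θ̇'−θ̇)/dt = (2.176346305−0.992213438)/0.038400 = 30.836793
  sinθ=0.232622, cosθ=0.972567
  F = (M+m)·ẍ + m·l·cosθ·θ̈ − m·l·sinθ·θ̇² = -17.930941 + 5.406205 − 0.041282 = -12.566018
step 4→5:
  ẍ = (ẋ'−ẋ)/dt = (-0.360419258−0.254053799)/0.038400 = -16.001903
  θ̈ = (θ̇'−θ̇)/dt = (3.193701119−2.176346305)/0.038400 = 26.493615
  sinθ=0.269500, cosθ=0.963000
  F = (M+m)·ẍ + m·l·cosθ·θ̈ − m·l·sinθ·θ̇² = -14.898027 + 4.599084 − 0.230101 = -10.529044
step 5→6:
  ẍ = (ẋ'−ẋ)/dt = (-0.384828285−-0.360419258)/0.038400 = -0.635652
  θ̈ = (θ̇'−θ̇)/dt = (3.420170509−3.193701119)/0.038400 = 5.897640
  sinθ=0.348945, cosθ=0.937143
  F = (M+m)·ẍ + m·l·cosθ·θ̈ − m·l·sinθ·θ̇² = -0.591802 + 0.996295 − 0.641578 = -0.237085
step 6→7:
  ẍ = (ẋ'−ẋ)/dt = (-0.353908178−-0.384828285)/0.038400 = 0.805211
  θ̈ = (θ̇'−θ̇)/dt = (3.634730999−3.420170509)/0.038400 = 5.587513
  sinθ=0.460966, cosθ=0.887418
  F = (M+m)·ẍ + m·l·cosθ·θ̈ − m·l·sinθ·θ̇² = 0.749664 + 0.893821 − 0.972004 = 0.671481

F_0 = 7.726091 N
F_1 = -3.279223 N
F_2 = 7.110576 N
F_3 = -12.566018 N
F_4 = -10.529044 N
F_5 = -0.237085 N
F_6 = 0.671481 N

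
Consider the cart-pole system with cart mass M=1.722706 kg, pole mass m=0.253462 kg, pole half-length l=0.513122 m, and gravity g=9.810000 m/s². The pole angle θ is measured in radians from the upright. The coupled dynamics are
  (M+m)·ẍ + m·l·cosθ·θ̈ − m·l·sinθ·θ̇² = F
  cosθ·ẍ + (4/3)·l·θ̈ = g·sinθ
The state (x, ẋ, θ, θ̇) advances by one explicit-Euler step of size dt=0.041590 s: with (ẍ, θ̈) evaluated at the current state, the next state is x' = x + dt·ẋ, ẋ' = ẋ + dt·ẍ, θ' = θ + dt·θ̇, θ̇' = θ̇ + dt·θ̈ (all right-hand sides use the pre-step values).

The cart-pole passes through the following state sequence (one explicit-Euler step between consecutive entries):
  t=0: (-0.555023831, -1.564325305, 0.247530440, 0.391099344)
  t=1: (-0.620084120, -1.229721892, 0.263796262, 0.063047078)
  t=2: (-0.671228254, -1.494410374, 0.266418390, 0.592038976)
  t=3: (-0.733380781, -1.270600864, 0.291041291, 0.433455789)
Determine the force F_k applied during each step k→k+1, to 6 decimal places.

step 0→1:
  ẍ = (ẋ'−ẋ)/dt = (-1.229721892−-1.564325305)/0.041590 = 8.045285
  θ̈ = (θ̇'−θ̇)/dt = (0.063047078−0.391099344)/0.041590 = -7.887768
  sinθ=0.245010, cosθ=0.969520
  F = (M+m)·ẍ + m·l·cosθ·θ̈ − m·l·sinθ·θ̇² = 15.898835 + -0.994591 − 0.004874 = 14.899370
step 1→2:
  ẍ = (ẋ'−ẋ)/dt = (-1.494410374−-1.229721892)/0.041590 = -6.364234
  θ̈ = (θ̇'−θ̇)/dt = (0.592038976−0.063047078)/0.041590 = 12.719209
  sinθ=0.260747, cosθ=0.965407
  F = (M+m)·ẍ + m·l·cosθ·θ̈ − m·l·sinθ·θ̇² = -12.576795 + 1.596997 − 0.000135 = -10.979933
step 2→3:
  ẍ = (ẋ'−ẋ)/dt = (-1.270600864−-1.494410374)/0.041590 = 5.381330
  θ̈ = (θ̇'−θ̇)/dt = (0.433455789−0.592038976)/0.041590 = -3.813012
  sinθ=0.263278, cosθ=0.964720
  F = (M+m)·ẍ + m·l·cosθ·θ̈ − m·l·sinθ·θ̇² = 10.634412 + -0.478413 − 0.012002 = 10.143997

F_0 = 14.899370 N
F_1 = -10.979933 N
F_2 = 10.143997 N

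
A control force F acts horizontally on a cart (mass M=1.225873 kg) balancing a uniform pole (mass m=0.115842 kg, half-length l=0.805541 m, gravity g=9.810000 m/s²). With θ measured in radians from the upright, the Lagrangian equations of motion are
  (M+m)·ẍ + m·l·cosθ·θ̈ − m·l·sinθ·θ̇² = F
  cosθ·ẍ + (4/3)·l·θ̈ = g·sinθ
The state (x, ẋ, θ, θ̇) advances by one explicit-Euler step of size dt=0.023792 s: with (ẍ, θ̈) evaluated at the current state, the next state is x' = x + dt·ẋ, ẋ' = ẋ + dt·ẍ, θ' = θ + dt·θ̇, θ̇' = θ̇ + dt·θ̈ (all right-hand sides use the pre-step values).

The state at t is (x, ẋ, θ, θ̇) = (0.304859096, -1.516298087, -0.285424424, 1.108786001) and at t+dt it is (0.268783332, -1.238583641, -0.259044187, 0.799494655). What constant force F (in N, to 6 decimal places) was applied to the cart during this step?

F = 14.529597 N

ẍ = (ẋ'−ẋ)/dt = (-1.238583641−-1.516298087)/0.023792 = 11.672598
θ̈ = (θ̇'−θ̇)/dt = (0.799494655−1.108786001)/0.023792 = -12.999804
sinθ=-0.281565, cosθ=0.959542
F = (M+m)·ẍ + m·l·cosθ·θ̈ − m·l·sinθ·θ̇² = 15.661300 + -1.164004 − -0.032302 = 14.529597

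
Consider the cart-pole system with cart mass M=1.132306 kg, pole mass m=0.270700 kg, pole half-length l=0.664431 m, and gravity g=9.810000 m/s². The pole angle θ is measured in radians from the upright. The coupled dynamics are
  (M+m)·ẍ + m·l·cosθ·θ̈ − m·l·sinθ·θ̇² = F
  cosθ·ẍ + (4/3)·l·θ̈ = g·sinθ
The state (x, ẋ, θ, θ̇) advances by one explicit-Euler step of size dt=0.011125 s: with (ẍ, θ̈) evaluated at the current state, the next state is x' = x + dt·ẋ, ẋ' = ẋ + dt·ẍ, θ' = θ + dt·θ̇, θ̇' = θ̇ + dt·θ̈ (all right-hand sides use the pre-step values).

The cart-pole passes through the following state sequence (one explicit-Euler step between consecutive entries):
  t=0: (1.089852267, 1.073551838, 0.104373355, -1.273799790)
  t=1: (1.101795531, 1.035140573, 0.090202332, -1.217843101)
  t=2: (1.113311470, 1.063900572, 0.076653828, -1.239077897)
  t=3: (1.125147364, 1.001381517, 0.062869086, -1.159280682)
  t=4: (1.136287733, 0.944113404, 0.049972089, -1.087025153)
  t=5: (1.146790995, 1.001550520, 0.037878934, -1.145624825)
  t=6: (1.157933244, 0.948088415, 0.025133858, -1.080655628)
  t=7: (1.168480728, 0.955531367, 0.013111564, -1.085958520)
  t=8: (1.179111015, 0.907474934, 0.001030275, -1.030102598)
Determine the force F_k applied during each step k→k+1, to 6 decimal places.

F_0 = -3.974814 N
F_1 = 3.261063 N
F_2 = -6.619287 N
F_3 = -6.071564 N
F_4 = 6.286728 N
F_5 = -5.701576 N
F_6 = 0.847667 N
F_7 = -5.160354 N

step 0→1:
  ẍ = (ẋ'−ẋ)/dt = (1.035140573−1.073551838)/0.011125 = -3.452698
  θ̈ = (θ̇'−θ̇)/dt = (-1.217843101−-1.273799790)/0.011125 = 5.029815
  sinθ=0.104184, cosθ=0.994558
  F = (M+m)·ẍ + m·l·cosθ·θ̈ − m·l·sinθ·θ̇² = -4.844156 + 0.899747 − 0.030405 = -3.974814
step 1→2:
  ẍ = (ẋ'−ẋ)/dt = (1.063900572−1.035140573)/0.011125 = 2.585168
  θ̈ = (θ̇'−θ̇)/dt = (-1.239077897−-1.217843101)/0.011125 = -1.908746
  sinθ=0.090080, cosθ=0.995935
  F = (M+m)·ẍ + m·l·cosθ·θ̈ − m·l·sinθ·θ̇² = 3.627007 + -0.341914 − 0.024030 = 3.261063
step 2→3:
  ẍ = (ẋ'−ẋ)/dt = (1.001381517−1.063900572)/0.011125 = -5.619690
  θ̈ = (θ̇'−θ̇)/dt = (-1.159280682−-1.239077897)/0.011125 = 7.172783
  sinθ=0.076579, cosθ=0.997064
  F = (M+m)·ẍ + m·l·cosθ·θ̈ − m·l·sinθ·θ̇² = -7.884459 + 1.286319 − 0.021147 = -6.619287
step 3→4:
  ẍ = (ẋ'−ẋ)/dt = (0.944113404−1.001381517)/0.011125 = -5.147696
  θ̈ = (θ̇'−θ̇)/dt = (-1.087025153−-1.159280682)/0.011125 = 6.494879
  sinθ=0.062828, cosθ=0.998024
  F = (M+m)·ẍ + m·l·cosθ·θ̈ − m·l·sinθ·θ̇² = -7.222248 + 1.165871 − 0.015187 = -6.071564
step 4→5:
  ẍ = (ẋ'−ẋ)/dt = (1.001550520−0.944113404)/0.011125 = 5.162887
  θ̈ = (θ̇'−θ̇)/dt = (-1.145624825−-1.087025153)/0.011125 = -5.267386
  sinθ=0.049951, cosθ=0.998752
  F = (M+m)·ẍ + m·l·cosθ·θ̈ − m·l·sinθ·θ̇² = 7.243561 + -0.946217 − 0.010616 = 6.286728
step 5→6:
  ẍ = (ẋ'−ẋ)/dt = (0.948088415−1.001550520)/0.011125 = -4.805582
  θ̈ = (θ̇'−θ̇)/dt = (-1.080655628−-1.145624825)/0.011125 = 5.839928
  sinθ=0.037870, cosθ=0.999283
  F = (M+m)·ẍ + m·l·cosθ·θ̈ − m·l·sinθ·θ̇² = -6.742261 + 1.049625 − 0.008940 = -5.701576
step 6→7:
  ẍ = (ẋ'−ẋ)/dt = (0.955531367−0.948088415)/0.011125 = 0.669029
  θ̈ = (θ̇'−θ̇)/dt = (-1.085958520−-1.080655628)/0.011125 = -0.476664
  sinθ=0.025131, cosθ=0.999684
  F = (M+m)·ẍ + m·l·cosθ·θ̈ − m·l·sinθ·θ̇² = 0.938652 + -0.085706 − 0.005279 = 0.847667
step 7→8:
  ẍ = (ẋ'−ẋ)/dt = (0.907474934−0.955531367)/0.011125 = -4.319679
  θ̈ = (θ̇'−θ̇)/dt = (-1.030102598−-1.085958520)/0.011125 = 5.020757
  sinθ=0.013111, cosθ=0.999914
  F = (M+m)·ẍ + m·l·cosθ·θ̈ − m·l·sinθ·θ̇² = -6.060536 + 0.902963 − 0.002781 = -5.160354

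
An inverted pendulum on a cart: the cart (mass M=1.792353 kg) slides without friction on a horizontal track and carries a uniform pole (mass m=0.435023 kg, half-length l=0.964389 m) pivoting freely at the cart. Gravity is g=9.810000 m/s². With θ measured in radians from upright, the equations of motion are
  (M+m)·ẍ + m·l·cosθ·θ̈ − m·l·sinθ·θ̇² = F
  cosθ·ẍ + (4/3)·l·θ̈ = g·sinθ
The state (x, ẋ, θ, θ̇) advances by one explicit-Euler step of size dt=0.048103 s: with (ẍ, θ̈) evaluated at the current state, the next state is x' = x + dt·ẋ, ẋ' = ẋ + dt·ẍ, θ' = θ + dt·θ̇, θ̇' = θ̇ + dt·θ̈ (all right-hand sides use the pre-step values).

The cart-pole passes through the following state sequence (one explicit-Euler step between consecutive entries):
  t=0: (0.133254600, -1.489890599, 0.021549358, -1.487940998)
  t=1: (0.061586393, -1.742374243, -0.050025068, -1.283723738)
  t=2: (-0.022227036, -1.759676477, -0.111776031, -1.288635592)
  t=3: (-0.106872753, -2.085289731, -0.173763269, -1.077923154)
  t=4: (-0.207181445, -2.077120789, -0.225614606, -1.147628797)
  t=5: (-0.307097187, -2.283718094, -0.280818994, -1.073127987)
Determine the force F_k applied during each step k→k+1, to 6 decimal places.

step 0→1:
  ẍ = (ẋ'−ẋ)/dt = (-1.742374243−-1.489890599)/0.048103 = -5.248813
  θ̈ = (θ̇'−θ̇)/dt = (-1.283723738−-1.487940998)/0.048103 = 4.245416
  sinθ=0.021548, cosθ=0.999768
  F = (M+m)·ẍ + m·l·cosθ·θ̈ − m·l·sinθ·θ̇² = -11.691080 + 1.780672 − 0.020014 = -9.930422
step 1→2:
  ẍ = (ẋ'−ẋ)/dt = (-1.759676477−-1.742374243)/0.048103 = -0.359691
  θ̈ = (θ̇'−θ̇)/dt = (-1.288635592−-1.283723738)/0.048103 = -0.102111
  sinθ=-0.050004, cosθ=0.998749
  F = (M+m)·ẍ + m·l·cosθ·θ̈ − m·l·sinθ·θ̇² = -0.801168 + -0.042785 − -0.034571 = -0.809382
step 2→3:
  ẍ = (ẋ'−ẋ)/dt = (-2.085289731−-1.759676477)/0.048103 = -6.769084
  θ̈ = (θ̇'−θ̇)/dt = (-1.077923154−-1.288635592)/0.048103 = 4.380443
  sinθ=-0.111543, cosθ=0.993760
  F = (M+m)·ẍ + m·l·cosθ·θ̈ − m·l·sinθ·θ̇² = -15.077296 + 1.826265 − -0.077709 = -13.173322
step 3→4:
  ẍ = (ẋ'−ẋ)/dt = (-2.077120789−-2.085289731)/0.048103 = 0.169822
  θ̈ = (θ̇'−θ̇)/dt = (-1.147628797−-1.077923154)/0.048103 = -1.449091
  sinθ=-0.172890, cosθ=0.984941
  F = (M+m)·ẍ + m·l·cosθ·θ̈ − m·l·sinθ·θ̇² = 0.378257 + -0.598784 − -0.084277 = -0.136250
step 4→5:
  ẍ = (ẋ'−ẋ)/dt = (-2.283718094−-2.077120789)/0.048103 = -4.294894
  θ̈ = (θ̇'−θ̇)/dt = (-1.073127987−-1.147628797)/0.048103 = 1.548777
  sinθ=-0.223705, cosθ=0.974657
  F = (M+m)·ẍ + m·l·cosθ·θ̈ − m·l·sinθ·θ̇² = -9.566345 + 0.633293 − -0.123607 = -8.809444

F_0 = -9.930422 N
F_1 = -0.809382 N
F_2 = -13.173322 N
F_3 = -0.136250 N
F_4 = -8.809444 N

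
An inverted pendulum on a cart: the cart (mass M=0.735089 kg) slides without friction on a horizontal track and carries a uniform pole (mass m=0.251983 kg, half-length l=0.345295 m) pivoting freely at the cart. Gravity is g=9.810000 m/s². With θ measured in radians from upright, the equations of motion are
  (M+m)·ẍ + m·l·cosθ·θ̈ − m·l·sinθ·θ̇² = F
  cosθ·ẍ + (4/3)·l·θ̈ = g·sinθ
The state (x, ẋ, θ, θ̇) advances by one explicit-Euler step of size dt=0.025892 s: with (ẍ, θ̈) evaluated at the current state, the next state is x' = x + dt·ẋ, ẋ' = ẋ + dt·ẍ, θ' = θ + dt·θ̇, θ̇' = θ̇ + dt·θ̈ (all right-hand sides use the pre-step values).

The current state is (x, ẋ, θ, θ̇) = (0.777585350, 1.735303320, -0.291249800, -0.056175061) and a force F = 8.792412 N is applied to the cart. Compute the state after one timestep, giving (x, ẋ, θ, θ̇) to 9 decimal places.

sinθ=-0.287149615, cosθ=0.957885744
temp = (F + m·l·θ̇²·sinθ)/(M+m) = (8.792412 + -0.000078842)/0.987072 = 8.907489178
θ̈ = (g·sinθ − cosθ·temp)/(l·(4/3 − m·cos²θ/(M+m))) = -29.904848979
ẍ = temp − m·l·θ̈·cosθ/(M+m) = 11.432527785
Euler: x'=0.777585350+0.025892·1.735303320=0.822515824, ẋ'=1.735303320+0.025892·11.432527785=2.031314329
       θ'=-0.291249800+0.025892·-0.056175061=-0.292704285, θ̇'=-0.056175061+0.025892·-29.904848979=-0.830471411

(0.822515824, 2.031314329, -0.292704285, -0.830471411)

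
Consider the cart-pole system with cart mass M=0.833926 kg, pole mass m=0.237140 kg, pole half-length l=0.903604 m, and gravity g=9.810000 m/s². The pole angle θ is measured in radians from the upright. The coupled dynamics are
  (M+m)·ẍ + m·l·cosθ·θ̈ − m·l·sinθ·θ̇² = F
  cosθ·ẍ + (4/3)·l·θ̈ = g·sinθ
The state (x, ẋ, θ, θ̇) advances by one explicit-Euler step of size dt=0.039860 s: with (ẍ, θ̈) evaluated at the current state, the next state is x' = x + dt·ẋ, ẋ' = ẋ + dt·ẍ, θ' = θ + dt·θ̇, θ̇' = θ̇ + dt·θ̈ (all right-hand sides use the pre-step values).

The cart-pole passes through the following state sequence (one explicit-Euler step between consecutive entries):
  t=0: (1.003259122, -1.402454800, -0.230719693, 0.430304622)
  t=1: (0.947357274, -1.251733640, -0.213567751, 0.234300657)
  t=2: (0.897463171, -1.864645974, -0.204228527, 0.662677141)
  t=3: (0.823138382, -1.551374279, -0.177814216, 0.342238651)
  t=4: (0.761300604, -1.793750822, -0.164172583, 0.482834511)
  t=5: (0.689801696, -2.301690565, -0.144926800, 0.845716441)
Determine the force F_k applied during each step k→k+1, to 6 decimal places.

step 0→1:
  ẍ = (ẋ'−ẋ)/dt = (-1.251733640−-1.402454800)/0.039860 = 3.781263
  θ̈ = (θ̇'−θ̇)/dt = (0.234300657−0.430304622)/0.039860 = -4.917310
  sinθ=-0.228678, cosθ=0.973502
  F = (M+m)·ẍ + m·l·cosθ·θ̈ − m·l·sinθ·θ̇² = 4.049983 + -1.025764 − -0.009073 = 3.033292
step 1→2:
  ẍ = (ẋ'−ẋ)/dt = (-1.864645974−-1.251733640)/0.039860 = -15.376627
  θ̈ = (θ̇'−θ̇)/dt = (0.662677141−0.234300657)/0.039860 = 10.747027
  sinθ=-0.211948, cosθ=0.977281
  F = (M+m)·ẍ + m·l·cosθ·θ̈ − m·l·sinθ·θ̇² = -16.469382 + 2.250561 − -0.002493 = -14.216328
step 2→3:
  ẍ = (ẋ'−ẋ)/dt = (-1.551374279−-1.864645974)/0.039860 = 7.859300
  θ̈ = (θ̇'−θ̇)/dt = (0.342238651−0.662677141)/0.039860 = -8.039099
  sinθ=-0.202812, cosθ=0.979218
  F = (M+m)·ẍ + m·l·cosθ·θ̈ − m·l·sinθ·θ̇² = 8.417829 + -1.686823 − -0.019084 = 6.750090
step 3→4:
  ẍ = (ẋ'−ẋ)/dt = (-1.793750822−-1.551374279)/0.039860 = -6.080696
  θ̈ = (θ̇'−θ̇)/dt = (0.482834511−0.342238651)/0.039860 = 3.527242
  sinθ=-0.176879, cosθ=0.984233
  F = (M+m)·ẍ + m·l·cosθ·θ̈ − m·l·sinθ·θ̇² = -6.512827 + 0.743902 − -0.004439 = -5.764485
step 4→5:
  ẍ = (ẋ'−ẋ)/dt = (-2.301690565−-1.793750822)/0.039860 = -12.743094
  θ̈ = (θ̇'−θ̇)/dt = (0.845716441−0.482834511)/0.039860 = 9.103912
  sinθ=-0.163436, cosθ=0.986554
  F = (M+m)·ẍ + m·l·cosθ·θ̈ − m·l·sinθ·θ̇² = -13.648695 + 1.924562 − -0.008164 = -11.715969

F_0 = 3.033292 N
F_1 = -14.216328 N
F_2 = 6.750090 N
F_3 = -5.764485 N
F_4 = -11.715969 N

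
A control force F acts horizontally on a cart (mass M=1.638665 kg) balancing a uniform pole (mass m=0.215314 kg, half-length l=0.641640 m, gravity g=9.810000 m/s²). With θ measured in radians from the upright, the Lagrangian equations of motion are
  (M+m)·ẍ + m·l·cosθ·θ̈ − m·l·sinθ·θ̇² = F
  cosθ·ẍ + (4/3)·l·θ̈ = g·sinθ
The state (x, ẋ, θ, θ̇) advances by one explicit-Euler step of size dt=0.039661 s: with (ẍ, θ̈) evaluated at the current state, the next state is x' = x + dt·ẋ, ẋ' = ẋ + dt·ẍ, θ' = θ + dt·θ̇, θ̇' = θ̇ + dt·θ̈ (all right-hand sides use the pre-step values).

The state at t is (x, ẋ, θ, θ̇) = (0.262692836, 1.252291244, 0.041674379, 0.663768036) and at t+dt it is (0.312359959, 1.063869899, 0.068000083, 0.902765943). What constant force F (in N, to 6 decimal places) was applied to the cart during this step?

ẍ = (ẋ'−ẋ)/dt = (1.063869899−1.252291244)/0.039661 = -4.750797
θ̈ = (θ̇'−θ̇)/dt = (0.902765943−0.663768036)/0.039661 = 6.026018
sinθ=0.041662, cosθ=0.999132
F = (M+m)·ẍ + m·l·cosθ·θ̈ − m·l·sinθ·θ̇² = -8.807877 + 0.831796 − 0.002536 = -7.978617

F = -7.978617 N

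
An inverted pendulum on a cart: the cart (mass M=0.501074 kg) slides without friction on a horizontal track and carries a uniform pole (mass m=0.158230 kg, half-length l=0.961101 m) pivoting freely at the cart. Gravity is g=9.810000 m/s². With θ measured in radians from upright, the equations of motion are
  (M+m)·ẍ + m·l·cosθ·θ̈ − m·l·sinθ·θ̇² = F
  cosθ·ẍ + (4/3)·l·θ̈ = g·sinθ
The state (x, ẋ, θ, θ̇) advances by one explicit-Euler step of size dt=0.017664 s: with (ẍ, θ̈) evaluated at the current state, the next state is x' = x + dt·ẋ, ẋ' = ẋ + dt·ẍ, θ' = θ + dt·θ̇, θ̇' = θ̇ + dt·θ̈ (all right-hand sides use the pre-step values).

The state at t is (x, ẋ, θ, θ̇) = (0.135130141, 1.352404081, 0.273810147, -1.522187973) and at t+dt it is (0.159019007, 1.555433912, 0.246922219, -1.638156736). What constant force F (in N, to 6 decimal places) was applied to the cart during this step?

F = 6.521534 N

ẍ = (ẋ'−ẋ)/dt = (1.555433912−1.352404081)/0.017664 = 11.493990
θ̈ = (θ̇'−θ̇)/dt = (-1.638156736−-1.522187973)/0.017664 = -6.565261
sinθ=0.270402, cosθ=0.962748
F = (M+m)·ẍ + m·l·cosθ·θ̈ − m·l·sinθ·θ̇² = 7.578033 + -0.961219 − 0.095280 = 6.521534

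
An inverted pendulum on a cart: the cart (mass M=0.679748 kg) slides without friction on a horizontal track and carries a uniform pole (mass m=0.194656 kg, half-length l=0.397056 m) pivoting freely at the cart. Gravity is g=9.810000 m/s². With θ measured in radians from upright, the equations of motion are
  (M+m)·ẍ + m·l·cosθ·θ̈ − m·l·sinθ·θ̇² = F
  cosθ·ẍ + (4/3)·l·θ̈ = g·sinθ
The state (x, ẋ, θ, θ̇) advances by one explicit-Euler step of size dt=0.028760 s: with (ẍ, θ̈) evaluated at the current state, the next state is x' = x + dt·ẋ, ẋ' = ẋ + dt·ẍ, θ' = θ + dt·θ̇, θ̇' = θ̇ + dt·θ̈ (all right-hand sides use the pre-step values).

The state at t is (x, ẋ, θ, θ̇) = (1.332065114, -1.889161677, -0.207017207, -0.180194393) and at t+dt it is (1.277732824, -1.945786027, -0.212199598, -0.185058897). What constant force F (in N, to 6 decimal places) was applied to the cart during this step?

ẍ = (ẋ'−ẋ)/dt = (-1.945786027−-1.889161677)/0.028760 = -1.968858
θ̈ = (θ̇'−θ̇)/dt = (-0.185058897−-0.180194393)/0.028760 = -0.169141
sinθ=-0.205542, cosθ=0.978648
F = (M+m)·ẍ + m·l·cosθ·θ̈ − m·l·sinθ·θ̇² = -1.721577 + -0.012794 − -0.000516 = -1.733855

F = -1.733855 N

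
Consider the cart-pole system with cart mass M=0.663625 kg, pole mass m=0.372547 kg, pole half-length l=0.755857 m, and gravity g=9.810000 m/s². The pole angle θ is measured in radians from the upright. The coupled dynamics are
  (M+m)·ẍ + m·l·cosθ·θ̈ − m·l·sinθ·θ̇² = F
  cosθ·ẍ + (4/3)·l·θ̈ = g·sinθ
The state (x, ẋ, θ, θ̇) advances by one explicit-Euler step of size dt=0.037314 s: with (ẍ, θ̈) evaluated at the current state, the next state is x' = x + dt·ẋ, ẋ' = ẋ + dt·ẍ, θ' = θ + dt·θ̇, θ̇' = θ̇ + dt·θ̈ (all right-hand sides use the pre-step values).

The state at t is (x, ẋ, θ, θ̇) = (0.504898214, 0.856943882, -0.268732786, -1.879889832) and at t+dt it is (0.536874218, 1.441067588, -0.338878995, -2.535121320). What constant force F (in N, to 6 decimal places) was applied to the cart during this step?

F = 11.717478 N

ẍ = (ẋ'−ẋ)/dt = (1.441067588−0.856943882)/0.037314 = 15.654277
θ̈ = (θ̇'−θ̇)/dt = (-2.535121320−-1.879889832)/0.037314 = -17.559937
sinθ=-0.265510, cosθ=0.964108
F = (M+m)·ẍ + m·l·cosθ·θ̈ − m·l·sinθ·θ̇² = 16.220524 + -4.767266 − -0.264220 = 11.717478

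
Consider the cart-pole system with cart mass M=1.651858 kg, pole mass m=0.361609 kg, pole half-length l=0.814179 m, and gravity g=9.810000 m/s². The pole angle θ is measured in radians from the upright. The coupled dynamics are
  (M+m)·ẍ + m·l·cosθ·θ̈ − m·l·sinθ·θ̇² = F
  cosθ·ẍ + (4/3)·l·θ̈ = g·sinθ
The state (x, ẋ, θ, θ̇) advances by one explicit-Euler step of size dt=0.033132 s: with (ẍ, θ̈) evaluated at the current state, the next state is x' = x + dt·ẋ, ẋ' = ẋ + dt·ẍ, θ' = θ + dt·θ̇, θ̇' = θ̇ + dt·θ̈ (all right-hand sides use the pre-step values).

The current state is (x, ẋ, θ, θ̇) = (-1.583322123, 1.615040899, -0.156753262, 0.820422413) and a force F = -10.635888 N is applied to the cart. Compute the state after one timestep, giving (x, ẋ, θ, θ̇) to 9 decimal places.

(-1.529812588, 1.420732080, -0.129571027, 0.950479324)

sinθ=-0.156112104, cosθ=0.987739344
temp = (F + m·l·θ̇²·sinθ)/(M+m) = (-10.635888 + -0.030936469)/2.013467 = -5.297739903
θ̈ = (g·sinθ − cosθ·temp)/(l·(4/3 − m·cos²θ/(M+m))) = 3.925416846
ẍ = temp − m·l·θ̈·cosθ/(M+m) = -5.864687274
Euler: x'=-1.583322123+0.033132·1.615040899=-1.529812588, ẋ'=1.615040899+0.033132·-5.864687274=1.420732080
       θ'=-0.156753262+0.033132·0.820422413=-0.129571027, θ̇'=0.820422413+0.033132·3.925416846=0.950479324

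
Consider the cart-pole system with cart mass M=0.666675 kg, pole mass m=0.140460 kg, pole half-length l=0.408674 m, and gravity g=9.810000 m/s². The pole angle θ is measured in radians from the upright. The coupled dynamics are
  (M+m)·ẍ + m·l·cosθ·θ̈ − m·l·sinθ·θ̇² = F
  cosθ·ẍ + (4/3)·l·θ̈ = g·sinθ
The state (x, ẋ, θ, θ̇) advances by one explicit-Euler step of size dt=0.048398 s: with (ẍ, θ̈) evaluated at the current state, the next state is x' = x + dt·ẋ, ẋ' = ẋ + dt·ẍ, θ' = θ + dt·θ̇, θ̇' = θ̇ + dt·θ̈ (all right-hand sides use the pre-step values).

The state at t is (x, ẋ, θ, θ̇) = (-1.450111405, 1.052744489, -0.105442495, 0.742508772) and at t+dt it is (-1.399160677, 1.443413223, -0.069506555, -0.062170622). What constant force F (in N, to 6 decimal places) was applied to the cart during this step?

ẍ = (ẋ'−ẋ)/dt = (1.443413223−1.052744489)/0.048398 = 8.072002
θ̈ = (θ̇'−θ̇)/dt = (-0.062170622−0.742508772)/0.048398 = -16.626294
sinθ=-0.105247, cosθ=0.994446
F = (M+m)·ẍ + m·l·cosθ·θ̈ − m·l·sinθ·θ̇² = 6.515195 + -0.949088 − -0.003331 = 5.569438

F = 5.569438 N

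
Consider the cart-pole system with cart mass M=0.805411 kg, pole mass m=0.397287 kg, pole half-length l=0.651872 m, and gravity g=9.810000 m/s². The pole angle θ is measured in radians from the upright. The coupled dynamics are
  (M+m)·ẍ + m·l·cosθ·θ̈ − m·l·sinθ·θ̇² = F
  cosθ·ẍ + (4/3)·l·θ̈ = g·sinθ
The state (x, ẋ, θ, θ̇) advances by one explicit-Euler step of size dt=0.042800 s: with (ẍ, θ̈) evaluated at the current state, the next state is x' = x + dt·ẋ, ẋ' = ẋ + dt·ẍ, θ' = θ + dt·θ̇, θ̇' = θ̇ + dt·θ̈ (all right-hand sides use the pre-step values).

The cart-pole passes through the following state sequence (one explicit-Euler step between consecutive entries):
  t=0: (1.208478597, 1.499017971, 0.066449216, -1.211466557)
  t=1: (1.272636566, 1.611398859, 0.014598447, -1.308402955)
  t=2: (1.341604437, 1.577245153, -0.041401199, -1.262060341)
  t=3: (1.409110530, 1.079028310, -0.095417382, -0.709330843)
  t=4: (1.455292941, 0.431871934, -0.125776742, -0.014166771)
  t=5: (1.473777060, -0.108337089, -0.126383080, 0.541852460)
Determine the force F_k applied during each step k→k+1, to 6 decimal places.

F_0 = 2.547450 N
F_1 = -0.685819 N
F_2 = -10.641362 N
F_3 = -13.985689 N
F_4 = -11.842232 N

step 0→1:
  ẍ = (ẋ'−ẋ)/dt = (1.611398859−1.499017971)/0.042800 = 2.625722
  θ̈ = (θ̇'−θ̇)/dt = (-1.308402955−-1.211466557)/0.042800 = -2.264869
  sinθ=0.066400, cosθ=0.997793
  F = (M+m)·ẍ + m·l·cosθ·θ̈ − m·l·sinθ·θ̇² = 3.157950 + -0.585262 − 0.025238 = 2.547450
step 1→2:
  ẍ = (ẋ'−ẋ)/dt = (1.577245153−1.611398859)/0.042800 = -0.797984
  θ̈ = (θ̇'−θ̇)/dt = (-1.262060341−-1.308402955)/0.042800 = 1.082771
  sinθ=0.014598, cosθ=0.999893
  F = (M+m)·ẍ + m·l·cosθ·θ̈ − m·l·sinθ·θ̇² = -0.959734 + 0.280387 − 0.006472 = -0.685819
step 2→3:
  ẍ = (ẋ'−ẋ)/dt = (1.079028310−1.577245153)/0.042800 = -11.640580
  θ̈ = (θ̇'−θ̇)/dt = (-0.709330843−-1.262060341)/0.042800 = 12.914241
  sinθ=-0.041389, cosθ=0.999143
  F = (M+m)·ẍ + m·l·cosθ·θ̈ − m·l·sinθ·θ̇² = -14.000103 + 3.341668 − -0.017073 = -10.641362
step 3→4:
  ẍ = (ẋ'−ẋ)/dt = (0.431871934−1.079028310)/0.042800 = -15.120476
  θ̈ = (θ̇'−θ̇)/dt = (-0.014166771−-0.709330843)/0.042800 = 16.242151
  sinθ=-0.095273, cosθ=0.995451
  F = (M+m)·ẍ + m·l·cosθ·θ̈ − m·l·sinθ·θ̇² = -18.185366 + 4.187263 − -0.012415 = -13.985689
step 4→5:
  ẍ = (ẋ'−ẋ)/dt = (-0.108337089−0.431871934)/0.042800 = -12.621706
  θ̈ = (θ̇'−θ̇)/dt = (0.541852460−-0.014166771)/0.042800 = 12.991104
  sinθ=-0.125445, cosθ=0.992101
  F = (M+m)·ẍ + m·l·cosθ·θ̈ − m·l·sinθ·θ̇² = -15.180101 + 3.337862 − -0.000007 = -11.842232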